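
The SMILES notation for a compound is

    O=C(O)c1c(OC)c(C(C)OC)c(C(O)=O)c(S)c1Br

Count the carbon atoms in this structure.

Count every carbon token in the SMILES (each C, including those in ring-closure positions and inside branches).
Carbon count: 12.

12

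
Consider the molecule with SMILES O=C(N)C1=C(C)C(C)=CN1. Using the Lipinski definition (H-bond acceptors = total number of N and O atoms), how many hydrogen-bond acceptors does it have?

3

N atoms: 2; O atoms: 1.
Lipinski HBA = 2 + 1 = 3.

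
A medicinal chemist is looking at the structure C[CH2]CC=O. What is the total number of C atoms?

4

Count every carbon token in the SMILES (each C, including those in ring-closure positions and inside branches).
Carbon count: 4.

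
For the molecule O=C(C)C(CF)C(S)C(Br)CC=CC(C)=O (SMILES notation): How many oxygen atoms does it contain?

Scan the SMILES for O atoms (remember two-letter symbols like Cl and Br are single atoms).
Oxygen count: 2.

2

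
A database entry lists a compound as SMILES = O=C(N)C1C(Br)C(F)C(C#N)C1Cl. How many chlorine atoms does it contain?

Scan the SMILES for Cl atoms (remember two-letter symbols like Cl and Br are single atoms).
Chlorine count: 1.

1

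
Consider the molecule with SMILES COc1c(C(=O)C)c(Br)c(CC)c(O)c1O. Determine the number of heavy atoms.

Every atom symbol written in the SMILES (organic subset) is one heavy atom; implicit H are not written.
Heavy atoms by element → Br:1, C:11, O:4.
Total: 16.

16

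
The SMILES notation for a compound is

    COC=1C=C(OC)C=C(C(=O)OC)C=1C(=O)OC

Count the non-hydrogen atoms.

Every atom symbol written in the SMILES (organic subset) is one heavy atom; implicit H are not written.
Heavy atoms by element → C:12, O:6.
Total: 18.

18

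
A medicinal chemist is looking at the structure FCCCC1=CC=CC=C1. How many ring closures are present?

1

In SMILES, each pair of matching ring-closure digits denotes one ring-closing bond; the number of such bonds equals the number of independent rings.
Ring-closure bonds here: 1.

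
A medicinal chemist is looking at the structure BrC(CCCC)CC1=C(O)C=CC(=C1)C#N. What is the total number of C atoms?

13

Count every carbon token in the SMILES (each C, including those in ring-closure positions and inside branches).
Carbon count: 13.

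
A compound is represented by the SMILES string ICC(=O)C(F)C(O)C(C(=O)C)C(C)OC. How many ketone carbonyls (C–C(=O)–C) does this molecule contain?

The ketone motif appears at heavy-atom positions 3, 10 in the SMILES.
Other groups present: 1 ether, 1 hydroxyl.
Ketone count: 2.

2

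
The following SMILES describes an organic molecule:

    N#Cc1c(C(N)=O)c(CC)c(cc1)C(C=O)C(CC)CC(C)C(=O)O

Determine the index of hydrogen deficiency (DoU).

Molecular formula: C19H24N2O4.
DoU = (2C + 2 + N − H − X) / 2, where X is the halogen count and O/S are ignored.
    = (2·19 + 2 + 2 − 24 − 0) / 2 = 18 / 2 = 9.

9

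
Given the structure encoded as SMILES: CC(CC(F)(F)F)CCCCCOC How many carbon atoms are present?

10

Count every carbon token in the SMILES (each C, including those in ring-closure positions and inside branches).
Carbon count: 10.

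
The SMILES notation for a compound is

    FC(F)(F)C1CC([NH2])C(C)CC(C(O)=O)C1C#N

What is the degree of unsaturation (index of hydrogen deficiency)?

4

Molecular formula: C11H15F3N2O2.
DoU = (2C + 2 + N − H − X) / 2, where X is the halogen count and O/S are ignored.
    = (2·11 + 2 + 2 − 15 − 3) / 2 = 8 / 2 = 4.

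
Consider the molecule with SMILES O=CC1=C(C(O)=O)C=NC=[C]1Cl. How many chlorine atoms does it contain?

Scan the SMILES for Cl atoms (remember two-letter symbols like Cl and Br are single atoms).
Chlorine count: 1.

1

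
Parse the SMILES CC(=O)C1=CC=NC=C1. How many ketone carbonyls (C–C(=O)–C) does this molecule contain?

1

The ketone motif appears at heavy-atom position 2 in the SMILES.
Ketone count: 1.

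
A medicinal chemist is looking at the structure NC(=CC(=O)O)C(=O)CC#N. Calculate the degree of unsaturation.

5

Molecular formula: C6H6N2O3.
DoU = (2C + 2 + N − H − X) / 2, where X is the halogen count and O/S are ignored.
    = (2·6 + 2 + 2 − 6 − 0) / 2 = 10 / 2 = 5.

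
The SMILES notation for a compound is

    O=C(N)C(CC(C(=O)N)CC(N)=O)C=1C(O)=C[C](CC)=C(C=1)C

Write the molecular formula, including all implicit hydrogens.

C16H23N3O4

Walk through each heavy atom and fill implicit hydrogens from standard valence (C 4, N 3, O 2, S 2, halogen 1):
  atom 1: O, bond orders sum to 2 (valence 2) → 0 H
  atom 2: C, bond orders sum to 4 (valence 4) → 0 H
  atom 3: N, bond orders sum to 1 (valence 3) → 2 H
  atom 4: C, bond orders sum to 3 (valence 4) → 1 H
  atom 5: C, bond orders sum to 2 (valence 4) → 2 H
  atom 6: C, bond orders sum to 3 (valence 4) → 1 H
  atom 7: C, bond orders sum to 4 (valence 4) → 0 H
  atom 8: O, bond orders sum to 2 (valence 2) → 0 H
  atom 9: N, bond orders sum to 1 (valence 3) → 2 H
  atom 10: C, bond orders sum to 2 (valence 4) → 2 H
  atom 11: C, bond orders sum to 4 (valence 4) → 0 H
  atom 12: N, bond orders sum to 1 (valence 3) → 2 H
  atom 13: O, bond orders sum to 2 (valence 2) → 0 H
  atom 14: C, bond orders sum to 4 (valence 4) → 0 H
  atom 15: C, bond orders sum to 4 (valence 4) → 0 H
  atom 16: O, bond orders sum to 1 (valence 2) → 1 H
  atom 17: C, bond orders sum to 3 (valence 4) → 1 H
  atom 18: C with explicit H count 0
  atom 19: C, bond orders sum to 2 (valence 4) → 2 H
  atom 20: C, bond orders sum to 1 (valence 4) → 3 H
  atom 21: C, bond orders sum to 4 (valence 4) → 0 H
  atom 22: C, bond orders sum to 3 (valence 4) → 1 H
  atom 23: C, bond orders sum to 1 (valence 4) → 3 H
Totals → C:16, H:23, N:3, O:4.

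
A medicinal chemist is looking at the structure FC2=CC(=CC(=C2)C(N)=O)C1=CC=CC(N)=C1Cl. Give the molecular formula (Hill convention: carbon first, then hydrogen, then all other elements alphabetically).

C13H10ClFN2O

Walk through each heavy atom and fill implicit hydrogens from standard valence (C 4, N 3, O 2, S 2, halogen 1):
  atom 1: F (halogen, monovalent) → 0 H
  atom 2: C, bond orders sum to 4 (valence 4) → 0 H
  atom 3: C, bond orders sum to 3 (valence 4) → 1 H
  atom 4: C, bond orders sum to 4 (valence 4) → 0 H
  atom 5: C, bond orders sum to 3 (valence 4) → 1 H
  atom 6: C, bond orders sum to 4 (valence 4) → 0 H
  atom 7: C, bond orders sum to 3 (valence 4) → 1 H
  atom 8: C, bond orders sum to 4 (valence 4) → 0 H
  atom 9: N, bond orders sum to 1 (valence 3) → 2 H
  atom 10: O, bond orders sum to 2 (valence 2) → 0 H
  atom 11: C, bond orders sum to 4 (valence 4) → 0 H
  atom 12: C, bond orders sum to 3 (valence 4) → 1 H
  atom 13: C, bond orders sum to 3 (valence 4) → 1 H
  atom 14: C, bond orders sum to 3 (valence 4) → 1 H
  atom 15: C, bond orders sum to 4 (valence 4) → 0 H
  atom 16: N, bond orders sum to 1 (valence 3) → 2 H
  atom 17: C, bond orders sum to 4 (valence 4) → 0 H
  atom 18: Cl (halogen, monovalent) → 0 H
Totals → C:13, H:10, Cl:1, F:1, N:2, O:1.
In Hill order: C13H10ClFN2O.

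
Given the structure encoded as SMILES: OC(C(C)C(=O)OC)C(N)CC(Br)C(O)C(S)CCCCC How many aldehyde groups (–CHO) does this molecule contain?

Scan the SMILES for the aldehyde motif — none present.
Groups that are present: 1 ester, 2 hydroxyl, 1 primary amine, 1 thiol.

0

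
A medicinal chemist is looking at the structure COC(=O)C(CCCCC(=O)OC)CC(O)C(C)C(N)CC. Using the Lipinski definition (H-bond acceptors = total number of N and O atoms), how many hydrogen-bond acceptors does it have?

6

N atoms: 1; O atoms: 5.
Lipinski HBA = 1 + 5 = 6.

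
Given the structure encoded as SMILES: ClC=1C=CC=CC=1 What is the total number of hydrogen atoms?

Walk through each heavy atom and fill implicit hydrogens from standard valence (C 4, N 3, O 2, S 2, halogen 1):
  atom 1: Cl (halogen, monovalent) → 0 H
  atom 2: C, bond orders sum to 4 (valence 4) → 0 H
  atom 3: C, bond orders sum to 3 (valence 4) → 1 H
  atom 4: C, bond orders sum to 3 (valence 4) → 1 H
  atom 5: C, bond orders sum to 3 (valence 4) → 1 H
  atom 6: C, bond orders sum to 3 (valence 4) → 1 H
  atom 7: C, bond orders sum to 3 (valence 4) → 1 H
Total hydrogens: 5.

5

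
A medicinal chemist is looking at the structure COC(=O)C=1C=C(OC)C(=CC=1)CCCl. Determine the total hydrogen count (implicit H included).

Walk through each heavy atom and fill implicit hydrogens from standard valence (C 4, N 3, O 2, S 2, halogen 1):
  atom 1: C, bond orders sum to 1 (valence 4) → 3 H
  atom 2: O, bond orders sum to 2 (valence 2) → 0 H
  atom 3: C, bond orders sum to 4 (valence 4) → 0 H
  atom 4: O, bond orders sum to 2 (valence 2) → 0 H
  atom 5: C, bond orders sum to 4 (valence 4) → 0 H
  atom 6: C, bond orders sum to 3 (valence 4) → 1 H
  atom 7: C, bond orders sum to 4 (valence 4) → 0 H
  atom 8: O, bond orders sum to 2 (valence 2) → 0 H
  atom 9: C, bond orders sum to 1 (valence 4) → 3 H
  atom 10: C, bond orders sum to 4 (valence 4) → 0 H
  atom 11: C, bond orders sum to 3 (valence 4) → 1 H
  atom 12: C, bond orders sum to 3 (valence 4) → 1 H
  atom 13: C, bond orders sum to 2 (valence 4) → 2 H
  atom 14: C, bond orders sum to 2 (valence 4) → 2 H
  atom 15: Cl (halogen, monovalent) → 0 H
Total hydrogens: 13.

13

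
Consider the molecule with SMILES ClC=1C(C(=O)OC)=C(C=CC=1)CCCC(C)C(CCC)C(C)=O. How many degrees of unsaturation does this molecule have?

6

Molecular formula: C19H27ClO3.
DoU = (2C + 2 + N − H − X) / 2, where X is the halogen count and O/S are ignored.
    = (2·19 + 2 + 0 − 27 − 1) / 2 = 12 / 2 = 6.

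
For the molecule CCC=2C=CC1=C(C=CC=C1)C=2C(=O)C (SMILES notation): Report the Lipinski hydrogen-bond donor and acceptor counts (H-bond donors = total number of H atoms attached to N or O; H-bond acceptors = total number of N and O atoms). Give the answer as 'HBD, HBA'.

Donors: find every N or O and count the H atoms it carries.
  atom 14 (O): bond orders sum to 2 → 0 H
Lipinski HBD = 0.
Acceptors: N atoms = 0, O atoms = 1 → HBA = 1.

0, 1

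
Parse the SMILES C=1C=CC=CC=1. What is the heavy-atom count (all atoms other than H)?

6

Every atom symbol written in the SMILES (organic subset) is one heavy atom; implicit H are not written.
Heavy atoms by element → C:6.
Total: 6.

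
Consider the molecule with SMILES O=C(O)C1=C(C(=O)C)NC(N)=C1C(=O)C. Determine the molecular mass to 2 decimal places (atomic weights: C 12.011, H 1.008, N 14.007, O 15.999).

210.19 g/mol

First, the molecular formula is C9H10N2O4 (counting implicit H from valence).
  C: 9 × 12.011 = 108.099
  H: 10 × 1.008 = 10.080
  N: 2 × 14.007 = 28.014
  O: 4 × 15.999 = 63.996
Sum: 9×12.011 + 10×1.008 + 2×14.007 + 4×15.999 = 210.189 → 210.19 g/mol.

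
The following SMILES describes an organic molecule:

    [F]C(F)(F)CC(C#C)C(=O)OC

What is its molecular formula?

Walk through each heavy atom and fill implicit hydrogens from standard valence (C 4, N 3, O 2, S 2, halogen 1):
  atom 1: F with explicit H count 0
  atom 2: C, bond orders sum to 4 (valence 4) → 0 H
  atom 3: F (halogen, monovalent) → 0 H
  atom 4: F (halogen, monovalent) → 0 H
  atom 5: C, bond orders sum to 2 (valence 4) → 2 H
  atom 6: C, bond orders sum to 3 (valence 4) → 1 H
  atom 7: C, bond orders sum to 4 (valence 4) → 0 H
  atom 8: C, bond orders sum to 3 (valence 4) → 1 H
  atom 9: C, bond orders sum to 4 (valence 4) → 0 H
  atom 10: O, bond orders sum to 2 (valence 2) → 0 H
  atom 11: O, bond orders sum to 2 (valence 2) → 0 H
  atom 12: C, bond orders sum to 1 (valence 4) → 3 H
Totals → C:7, H:7, F:3, O:2.
In Hill order: C7H7F3O2.

C7H7F3O2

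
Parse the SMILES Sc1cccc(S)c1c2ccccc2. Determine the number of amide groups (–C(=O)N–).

0

Scan the SMILES for the amide motif — none present.
Groups that are present: 2 thiol.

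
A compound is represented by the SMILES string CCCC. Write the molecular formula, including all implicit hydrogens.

C4H10

Walk through each heavy atom and fill implicit hydrogens from standard valence (C 4, N 3, O 2, S 2, halogen 1):
  atom 1: C, bond orders sum to 1 (valence 4) → 3 H
  atom 2: C, bond orders sum to 2 (valence 4) → 2 H
  atom 3: C, bond orders sum to 2 (valence 4) → 2 H
  atom 4: C, bond orders sum to 1 (valence 4) → 3 H
Totals → C:4, H:10.
In Hill order: C4H10.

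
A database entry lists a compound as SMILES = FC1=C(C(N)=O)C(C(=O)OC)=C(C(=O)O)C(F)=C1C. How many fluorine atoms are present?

2

Scan the SMILES for F atoms (remember two-letter symbols like Cl and Br are single atoms).
Fluorine count: 2.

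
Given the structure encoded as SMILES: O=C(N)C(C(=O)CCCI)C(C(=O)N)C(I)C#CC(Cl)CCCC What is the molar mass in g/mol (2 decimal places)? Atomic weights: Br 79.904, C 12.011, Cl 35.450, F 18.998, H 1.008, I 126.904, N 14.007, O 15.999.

580.63 g/mol

First, the molecular formula is C16H23ClI2N2O3 (counting implicit H from valence).
  C: 16 × 12.011 = 192.176
  Cl: 1 × 35.450 = 35.450
  H: 23 × 1.008 = 23.184
  I: 2 × 126.904 = 253.808
  N: 2 × 14.007 = 28.014
  O: 3 × 15.999 = 47.997
Sum: 16×12.011 + 1×35.450 + 23×1.008 + 2×126.904 + 2×14.007 + 3×15.999 = 580.629 → 580.63 g/mol.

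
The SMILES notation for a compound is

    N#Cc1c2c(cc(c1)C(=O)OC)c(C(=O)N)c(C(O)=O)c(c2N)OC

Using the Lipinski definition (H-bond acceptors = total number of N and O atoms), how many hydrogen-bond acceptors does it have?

N atoms: 3; O atoms: 6.
Lipinski HBA = 3 + 6 = 9.

9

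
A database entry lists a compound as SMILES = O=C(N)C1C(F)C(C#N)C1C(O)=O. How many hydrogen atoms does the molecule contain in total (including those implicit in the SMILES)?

7

Walk through each heavy atom and fill implicit hydrogens from standard valence (C 4, N 3, O 2, S 2, halogen 1):
  atom 1: O, bond orders sum to 2 (valence 2) → 0 H
  atom 2: C, bond orders sum to 4 (valence 4) → 0 H
  atom 3: N, bond orders sum to 1 (valence 3) → 2 H
  atom 4: C, bond orders sum to 3 (valence 4) → 1 H
  atom 5: C, bond orders sum to 3 (valence 4) → 1 H
  atom 6: F (halogen, monovalent) → 0 H
  atom 7: C, bond orders sum to 3 (valence 4) → 1 H
  atom 8: C, bond orders sum to 4 (valence 4) → 0 H
  atom 9: N, bond orders sum to 3 (valence 3) → 0 H
  atom 10: C, bond orders sum to 3 (valence 4) → 1 H
  atom 11: C, bond orders sum to 4 (valence 4) → 0 H
  atom 12: O, bond orders sum to 1 (valence 2) → 1 H
  atom 13: O, bond orders sum to 2 (valence 2) → 0 H
Total hydrogens: 7.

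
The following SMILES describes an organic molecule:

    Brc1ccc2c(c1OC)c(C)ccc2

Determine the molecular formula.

C12H11BrO

Walk through each heavy atom and fill implicit hydrogens from standard valence (C 4, N 3, O 2, S 2, halogen 1); for lowercase aromatic atoms, an aromatic c carries 1 H when it has two neighbours and 0 H with three, and aromatic n carries 0 H:
  atom 1: Br (halogen, monovalent) → 0 H
  atom 2: aromatic c, 3 neighbours → 0 H
  atom 3: aromatic c, 2 neighbours → 1 H
  atom 4: aromatic c, 2 neighbours → 1 H
  atom 5: aromatic c, 3 neighbours → 0 H
  atom 6: aromatic c, 3 neighbours → 0 H
  atom 7: aromatic c, 3 neighbours → 0 H
  atom 8: O, bond orders sum to 2 (valence 2) → 0 H
  atom 9: C, bond orders sum to 1 (valence 4) → 3 H
  atom 10: aromatic c, 3 neighbours → 0 H
  atom 11: C, bond orders sum to 1 (valence 4) → 3 H
  atom 12: aromatic c, 2 neighbours → 1 H
  atom 13: aromatic c, 2 neighbours → 1 H
  atom 14: aromatic c, 2 neighbours → 1 H
Totals → C:12, H:11, Br:1, O:1.
In Hill order: C12H11BrO.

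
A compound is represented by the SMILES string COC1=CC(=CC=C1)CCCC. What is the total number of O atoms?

Scan the SMILES for O atoms (remember two-letter symbols like Cl and Br are single atoms).
Oxygen count: 1.

1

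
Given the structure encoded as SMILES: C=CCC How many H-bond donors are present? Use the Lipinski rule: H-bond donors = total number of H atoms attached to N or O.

Donors: find every N or O and count the H atoms it carries.
  (no N or O atoms present)
Lipinski HBD = 0.

0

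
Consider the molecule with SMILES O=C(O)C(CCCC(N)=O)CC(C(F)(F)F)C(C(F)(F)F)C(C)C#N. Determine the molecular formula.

C14H18F6N2O3

Walk through each heavy atom and fill implicit hydrogens from standard valence (C 4, N 3, O 2, S 2, halogen 1):
  atom 1: O, bond orders sum to 2 (valence 2) → 0 H
  atom 2: C, bond orders sum to 4 (valence 4) → 0 H
  atom 3: O, bond orders sum to 1 (valence 2) → 1 H
  atom 4: C, bond orders sum to 3 (valence 4) → 1 H
  atom 5: C, bond orders sum to 2 (valence 4) → 2 H
  atom 6: C, bond orders sum to 2 (valence 4) → 2 H
  atom 7: C, bond orders sum to 2 (valence 4) → 2 H
  atom 8: C, bond orders sum to 4 (valence 4) → 0 H
  atom 9: N, bond orders sum to 1 (valence 3) → 2 H
  atom 10: O, bond orders sum to 2 (valence 2) → 0 H
  atom 11: C, bond orders sum to 2 (valence 4) → 2 H
  atom 12: C, bond orders sum to 3 (valence 4) → 1 H
  atom 13: C, bond orders sum to 4 (valence 4) → 0 H
  atom 14: F (halogen, monovalent) → 0 H
  atom 15: F (halogen, monovalent) → 0 H
  atom 16: F (halogen, monovalent) → 0 H
  atom 17: C, bond orders sum to 3 (valence 4) → 1 H
  atom 18: C, bond orders sum to 4 (valence 4) → 0 H
  atom 19: F (halogen, monovalent) → 0 H
  atom 20: F (halogen, monovalent) → 0 H
  atom 21: F (halogen, monovalent) → 0 H
  atom 22: C, bond orders sum to 3 (valence 4) → 1 H
  atom 23: C, bond orders sum to 1 (valence 4) → 3 H
  atom 24: C, bond orders sum to 4 (valence 4) → 0 H
  atom 25: N, bond orders sum to 3 (valence 3) → 0 H
Totals → C:14, H:18, F:6, N:2, O:3.
In Hill order: C14H18F6N2O3.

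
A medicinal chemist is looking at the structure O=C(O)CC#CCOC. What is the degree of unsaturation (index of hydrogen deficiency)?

Degree of unsaturation = (number of rings) + (number of π bonds).
Ring closures in the SMILES: 0.
π bonds: 1 double bond (each 1 DoU), 1 triple bond (each 2 DoU) → 3 DoU from unsaturation.
Total DoU = 0 + 3 = 3.

3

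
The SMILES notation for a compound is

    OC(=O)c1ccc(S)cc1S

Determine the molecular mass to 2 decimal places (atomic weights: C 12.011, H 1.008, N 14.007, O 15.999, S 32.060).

186.24 g/mol

First, the molecular formula is C7H6O2S2 (counting implicit H from valence).
  C: 7 × 12.011 = 84.077
  H: 6 × 1.008 = 6.048
  O: 2 × 15.999 = 31.998
  S: 2 × 32.060 = 64.120
Sum: 7×12.011 + 6×1.008 + 2×15.999 + 2×32.060 = 186.243 → 186.24 g/mol.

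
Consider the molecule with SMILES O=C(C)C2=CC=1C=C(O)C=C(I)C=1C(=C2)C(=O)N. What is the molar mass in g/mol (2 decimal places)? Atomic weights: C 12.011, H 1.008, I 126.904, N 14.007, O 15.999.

355.13 g/mol

First, the molecular formula is C13H10INO3 (counting implicit H from valence).
  C: 13 × 12.011 = 156.143
  H: 10 × 1.008 = 10.080
  I: 1 × 126.904 = 126.904
  N: 1 × 14.007 = 14.007
  O: 3 × 15.999 = 47.997
Sum: 13×12.011 + 10×1.008 + 1×126.904 + 1×14.007 + 3×15.999 = 355.131 → 355.13 g/mol.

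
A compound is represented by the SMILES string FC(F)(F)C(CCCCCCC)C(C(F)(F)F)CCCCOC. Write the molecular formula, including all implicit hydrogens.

Walk through each heavy atom and fill implicit hydrogens from standard valence (C 4, N 3, O 2, S 2, halogen 1):
  atom 1: F (halogen, monovalent) → 0 H
  atom 2: C, bond orders sum to 4 (valence 4) → 0 H
  atom 3: F (halogen, monovalent) → 0 H
  atom 4: F (halogen, monovalent) → 0 H
  atom 5: C, bond orders sum to 3 (valence 4) → 1 H
  atom 6: C, bond orders sum to 2 (valence 4) → 2 H
  atom 7: C, bond orders sum to 2 (valence 4) → 2 H
  atom 8: C, bond orders sum to 2 (valence 4) → 2 H
  atom 9: C, bond orders sum to 2 (valence 4) → 2 H
  atom 10: C, bond orders sum to 2 (valence 4) → 2 H
  atom 11: C, bond orders sum to 2 (valence 4) → 2 H
  atom 12: C, bond orders sum to 1 (valence 4) → 3 H
  atom 13: C, bond orders sum to 3 (valence 4) → 1 H
  atom 14: C, bond orders sum to 4 (valence 4) → 0 H
  atom 15: F (halogen, monovalent) → 0 H
  atom 16: F (halogen, monovalent) → 0 H
  atom 17: F (halogen, monovalent) → 0 H
  atom 18: C, bond orders sum to 2 (valence 4) → 2 H
  atom 19: C, bond orders sum to 2 (valence 4) → 2 H
  atom 20: C, bond orders sum to 2 (valence 4) → 2 H
  atom 21: C, bond orders sum to 2 (valence 4) → 2 H
  atom 22: O, bond orders sum to 2 (valence 2) → 0 H
  atom 23: C, bond orders sum to 1 (valence 4) → 3 H
Totals → C:16, H:28, F:6, O:1.
In Hill order: C16H28F6O.

C16H28F6O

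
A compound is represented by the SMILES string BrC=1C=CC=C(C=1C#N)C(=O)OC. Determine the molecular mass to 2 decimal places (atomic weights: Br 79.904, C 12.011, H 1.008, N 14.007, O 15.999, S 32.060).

First, the molecular formula is C9H6BrNO2 (counting implicit H from valence).
  Br: 1 × 79.904 = 79.904
  C: 9 × 12.011 = 108.099
  H: 6 × 1.008 = 6.048
  N: 1 × 14.007 = 14.007
  O: 2 × 15.999 = 31.998
Sum: 1×79.904 + 9×12.011 + 6×1.008 + 1×14.007 + 2×15.999 = 240.056 → 240.06 g/mol.

240.06 g/mol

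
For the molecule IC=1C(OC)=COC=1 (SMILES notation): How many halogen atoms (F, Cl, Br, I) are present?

1

Halogen atoms appear at heavy-atom position 1 (1×I).
Other groups present: 1 ether.
Halogen count: 1.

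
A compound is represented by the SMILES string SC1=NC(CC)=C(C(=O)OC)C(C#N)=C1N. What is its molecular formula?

C10H11N3O2S

Walk through each heavy atom and fill implicit hydrogens from standard valence (C 4, N 3, O 2, S 2, halogen 1):
  atom 1: S, bond orders sum to 1 (valence 2) → 1 H
  atom 2: C, bond orders sum to 4 (valence 4) → 0 H
  atom 3: N, bond orders sum to 3 (valence 3) → 0 H
  atom 4: C, bond orders sum to 4 (valence 4) → 0 H
  atom 5: C, bond orders sum to 2 (valence 4) → 2 H
  atom 6: C, bond orders sum to 1 (valence 4) → 3 H
  atom 7: C, bond orders sum to 4 (valence 4) → 0 H
  atom 8: C, bond orders sum to 4 (valence 4) → 0 H
  atom 9: O, bond orders sum to 2 (valence 2) → 0 H
  atom 10: O, bond orders sum to 2 (valence 2) → 0 H
  atom 11: C, bond orders sum to 1 (valence 4) → 3 H
  atom 12: C, bond orders sum to 4 (valence 4) → 0 H
  atom 13: C, bond orders sum to 4 (valence 4) → 0 H
  atom 14: N, bond orders sum to 3 (valence 3) → 0 H
  atom 15: C, bond orders sum to 4 (valence 4) → 0 H
  atom 16: N, bond orders sum to 1 (valence 3) → 2 H
Totals → C:10, H:11, N:3, O:2, S:1.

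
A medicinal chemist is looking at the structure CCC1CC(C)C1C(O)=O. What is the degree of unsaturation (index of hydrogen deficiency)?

Degree of unsaturation = (number of rings) + (number of π bonds).
Ring closures in the SMILES: 1.
π bonds: 1 double bond (each 1 DoU) → 1 DoU from unsaturation.
Total DoU = 1 + 1 = 2.

2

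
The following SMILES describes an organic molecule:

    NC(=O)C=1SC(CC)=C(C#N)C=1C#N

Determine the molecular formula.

Walk through each heavy atom and fill implicit hydrogens from standard valence (C 4, N 3, O 2, S 2, halogen 1):
  atom 1: N, bond orders sum to 1 (valence 3) → 2 H
  atom 2: C, bond orders sum to 4 (valence 4) → 0 H
  atom 3: O, bond orders sum to 2 (valence 2) → 0 H
  atom 4: C, bond orders sum to 4 (valence 4) → 0 H
  atom 5: S, bond orders sum to 2 (valence 2) → 0 H
  atom 6: C, bond orders sum to 4 (valence 4) → 0 H
  atom 7: C, bond orders sum to 2 (valence 4) → 2 H
  atom 8: C, bond orders sum to 1 (valence 4) → 3 H
  atom 9: C, bond orders sum to 4 (valence 4) → 0 H
  atom 10: C, bond orders sum to 4 (valence 4) → 0 H
  atom 11: N, bond orders sum to 3 (valence 3) → 0 H
  atom 12: C, bond orders sum to 4 (valence 4) → 0 H
  atom 13: C, bond orders sum to 4 (valence 4) → 0 H
  atom 14: N, bond orders sum to 3 (valence 3) → 0 H
Totals → C:9, H:7, N:3, O:1, S:1.
In Hill order: C9H7N3OS.

C9H7N3OS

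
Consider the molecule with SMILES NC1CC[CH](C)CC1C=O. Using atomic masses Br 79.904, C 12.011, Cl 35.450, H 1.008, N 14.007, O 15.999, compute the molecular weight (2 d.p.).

141.21 g/mol

First, the molecular formula is C8H15NO (counting implicit H from valence).
  C: 8 × 12.011 = 96.088
  H: 15 × 1.008 = 15.120
  N: 1 × 14.007 = 14.007
  O: 1 × 15.999 = 15.999
Sum: 8×12.011 + 15×1.008 + 1×14.007 + 1×15.999 = 141.214 → 141.21 g/mol.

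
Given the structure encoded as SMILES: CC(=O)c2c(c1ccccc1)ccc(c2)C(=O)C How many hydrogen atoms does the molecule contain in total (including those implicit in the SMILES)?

Walk through each heavy atom and fill implicit hydrogens from standard valence (C 4, N 3, O 2, S 2, halogen 1); for lowercase aromatic atoms, an aromatic c carries 1 H when it has two neighbours and 0 H with three, and aromatic n carries 0 H:
  atom 1: C, bond orders sum to 1 (valence 4) → 3 H
  atom 2: C, bond orders sum to 4 (valence 4) → 0 H
  atom 3: O, bond orders sum to 2 (valence 2) → 0 H
  atom 4: aromatic c, 3 neighbours → 0 H
  atom 5: aromatic c, 3 neighbours → 0 H
  atom 6: aromatic c, 3 neighbours → 0 H
  atom 7: aromatic c, 2 neighbours → 1 H
  atom 8: aromatic c, 2 neighbours → 1 H
  atom 9: aromatic c, 2 neighbours → 1 H
  atom 10: aromatic c, 2 neighbours → 1 H
  atom 11: aromatic c, 2 neighbours → 1 H
  atom 12: aromatic c, 2 neighbours → 1 H
  atom 13: aromatic c, 2 neighbours → 1 H
  atom 14: aromatic c, 3 neighbours → 0 H
  atom 15: aromatic c, 2 neighbours → 1 H
  atom 16: C, bond orders sum to 4 (valence 4) → 0 H
  atom 17: O, bond orders sum to 2 (valence 2) → 0 H
  atom 18: C, bond orders sum to 1 (valence 4) → 3 H
Total hydrogens: 14.

14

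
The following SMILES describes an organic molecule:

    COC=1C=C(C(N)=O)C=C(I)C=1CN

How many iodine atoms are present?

1

Scan the SMILES for I atoms (remember two-letter symbols like Cl and Br are single atoms).
Iodine count: 1.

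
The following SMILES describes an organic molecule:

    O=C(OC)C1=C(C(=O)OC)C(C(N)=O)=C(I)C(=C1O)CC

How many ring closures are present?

In SMILES, each pair of matching ring-closure digits denotes one ring-closing bond; the number of such bonds equals the number of independent rings.
Ring-closure bonds here: 1.

1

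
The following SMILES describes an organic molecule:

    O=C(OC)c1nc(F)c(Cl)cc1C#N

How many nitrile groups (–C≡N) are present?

The nitrile motif appears at heavy-atom position 13 in the SMILES.
Other groups present: 1 ester.
Nitrile count: 1.

1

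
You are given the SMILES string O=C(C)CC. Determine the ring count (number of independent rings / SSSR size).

0

In SMILES, each pair of matching ring-closure digits denotes one ring-closing bond; the number of such bonds equals the number of independent rings.
Ring-closure bonds here: 0.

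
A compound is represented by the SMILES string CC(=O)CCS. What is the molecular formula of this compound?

Walk through each heavy atom and fill implicit hydrogens from standard valence (C 4, N 3, O 2, S 2, halogen 1):
  atom 1: C, bond orders sum to 1 (valence 4) → 3 H
  atom 2: C, bond orders sum to 4 (valence 4) → 0 H
  atom 3: O, bond orders sum to 2 (valence 2) → 0 H
  atom 4: C, bond orders sum to 2 (valence 4) → 2 H
  atom 5: C, bond orders sum to 2 (valence 4) → 2 H
  atom 6: S, bond orders sum to 1 (valence 2) → 1 H
Totals → C:4, H:8, O:1, S:1.
In Hill order: C4H8OS.

C4H8OS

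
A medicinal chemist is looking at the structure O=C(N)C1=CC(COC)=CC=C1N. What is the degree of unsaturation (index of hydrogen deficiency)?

5

Molecular formula: C9H12N2O2.
DoU = (2C + 2 + N − H − X) / 2, where X is the halogen count and O/S are ignored.
    = (2·9 + 2 + 2 − 12 − 0) / 2 = 10 / 2 = 5.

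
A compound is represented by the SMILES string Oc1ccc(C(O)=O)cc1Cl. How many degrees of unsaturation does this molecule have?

5

Molecular formula: C7H5ClO3.
DoU = (2C + 2 + N − H − X) / 2, where X is the halogen count and O/S are ignored.
    = (2·7 + 2 + 0 − 5 − 1) / 2 = 10 / 2 = 5.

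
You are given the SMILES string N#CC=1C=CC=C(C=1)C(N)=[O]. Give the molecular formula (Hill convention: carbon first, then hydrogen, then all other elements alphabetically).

C8H6N2O

Walk through each heavy atom and fill implicit hydrogens from standard valence (C 4, N 3, O 2, S 2, halogen 1):
  atom 1: N, bond orders sum to 3 (valence 3) → 0 H
  atom 2: C, bond orders sum to 4 (valence 4) → 0 H
  atom 3: C, bond orders sum to 4 (valence 4) → 0 H
  atom 4: C, bond orders sum to 3 (valence 4) → 1 H
  atom 5: C, bond orders sum to 3 (valence 4) → 1 H
  atom 6: C, bond orders sum to 3 (valence 4) → 1 H
  atom 7: C, bond orders sum to 4 (valence 4) → 0 H
  atom 8: C, bond orders sum to 3 (valence 4) → 1 H
  atom 9: C, bond orders sum to 4 (valence 4) → 0 H
  atom 10: N, bond orders sum to 1 (valence 3) → 2 H
  atom 11: O with explicit H count 0
Totals → C:8, H:6, N:2, O:1.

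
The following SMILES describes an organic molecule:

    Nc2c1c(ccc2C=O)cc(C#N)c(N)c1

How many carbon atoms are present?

12

Count every carbon token in the SMILES (each C, including those in ring-closure positions and inside branches).
Carbon count: 12.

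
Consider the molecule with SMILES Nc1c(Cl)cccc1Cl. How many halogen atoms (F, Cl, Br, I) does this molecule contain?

2

Halogen atoms appear at heavy-atom positions 4, 9 (2×Cl).
Other groups present: 1 primary amine.
Halogen count: 2.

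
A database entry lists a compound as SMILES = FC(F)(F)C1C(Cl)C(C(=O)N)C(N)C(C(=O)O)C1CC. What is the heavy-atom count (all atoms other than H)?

Every atom symbol written in the SMILES (organic subset) is one heavy atom; implicit H are not written.
Heavy atoms by element → C:11, Cl:1, F:3, N:2, O:3.
Total: 20.

20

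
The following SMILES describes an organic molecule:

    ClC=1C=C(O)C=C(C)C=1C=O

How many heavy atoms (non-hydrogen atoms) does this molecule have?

Every atom symbol written in the SMILES (organic subset) is one heavy atom; implicit H are not written.
Heavy atoms by element → C:8, Cl:1, O:2.
Total: 11.

11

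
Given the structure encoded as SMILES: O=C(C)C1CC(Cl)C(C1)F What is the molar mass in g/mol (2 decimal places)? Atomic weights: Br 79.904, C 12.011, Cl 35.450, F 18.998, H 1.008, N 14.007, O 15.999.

164.60 g/mol

First, the molecular formula is C7H10ClFO (counting implicit H from valence).
  C: 7 × 12.011 = 84.077
  Cl: 1 × 35.450 = 35.450
  F: 1 × 18.998 = 18.998
  H: 10 × 1.008 = 10.080
  O: 1 × 15.999 = 15.999
Sum: 7×12.011 + 1×35.450 + 1×18.998 + 10×1.008 + 1×15.999 = 164.604 → 164.60 g/mol.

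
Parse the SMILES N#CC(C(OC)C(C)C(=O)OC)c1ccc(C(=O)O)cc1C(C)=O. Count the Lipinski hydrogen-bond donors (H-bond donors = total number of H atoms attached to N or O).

Donors: find every N or O and count the H atoms it carries.
  atom 1 (N): bond orders sum to 3 → 0 H
  atom 5 (O): bond orders sum to 2 → 0 H
  atom 10 (O): bond orders sum to 2 → 0 H
  atom 11 (O): bond orders sum to 2 → 0 H
  atom 18 (O): bond orders sum to 2 → 0 H
  atom 19 (O): bond orders sum to 1 → 1 H
  atom 24 (O): bond orders sum to 2 → 0 H
Lipinski HBD = 1.

1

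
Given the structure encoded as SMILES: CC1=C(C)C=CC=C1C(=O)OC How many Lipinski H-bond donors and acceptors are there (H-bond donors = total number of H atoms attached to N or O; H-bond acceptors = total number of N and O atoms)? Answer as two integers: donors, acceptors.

Donors: find every N or O and count the H atoms it carries.
  atom 10 (O): bond orders sum to 2 → 0 H
  atom 11 (O): bond orders sum to 2 → 0 H
Lipinski HBD = 0.
Acceptors: N atoms = 0, O atoms = 2 → HBA = 2.

0, 2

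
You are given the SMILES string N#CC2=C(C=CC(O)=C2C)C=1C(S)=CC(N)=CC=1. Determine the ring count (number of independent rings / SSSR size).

In SMILES, each pair of matching ring-closure digits denotes one ring-closing bond; the number of such bonds equals the number of independent rings.
Ring-closure bonds here: 2.

2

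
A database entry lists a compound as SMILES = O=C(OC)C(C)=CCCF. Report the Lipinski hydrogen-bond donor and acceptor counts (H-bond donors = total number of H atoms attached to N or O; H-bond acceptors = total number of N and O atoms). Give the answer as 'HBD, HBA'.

Donors: find every N or O and count the H atoms it carries.
  atom 1 (O): bond orders sum to 2 → 0 H
  atom 3 (O): bond orders sum to 2 → 0 H
Lipinski HBD = 0.
Acceptors: N atoms = 0, O atoms = 2 → HBA = 2.

0, 2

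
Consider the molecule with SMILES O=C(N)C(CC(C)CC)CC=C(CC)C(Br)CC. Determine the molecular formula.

Walk through each heavy atom and fill implicit hydrogens from standard valence (C 4, N 3, O 2, S 2, halogen 1):
  atom 1: O, bond orders sum to 2 (valence 2) → 0 H
  atom 2: C, bond orders sum to 4 (valence 4) → 0 H
  atom 3: N, bond orders sum to 1 (valence 3) → 2 H
  atom 4: C, bond orders sum to 3 (valence 4) → 1 H
  atom 5: C, bond orders sum to 2 (valence 4) → 2 H
  atom 6: C, bond orders sum to 3 (valence 4) → 1 H
  atom 7: C, bond orders sum to 1 (valence 4) → 3 H
  atom 8: C, bond orders sum to 2 (valence 4) → 2 H
  atom 9: C, bond orders sum to 1 (valence 4) → 3 H
  atom 10: C, bond orders sum to 2 (valence 4) → 2 H
  atom 11: C, bond orders sum to 3 (valence 4) → 1 H
  atom 12: C, bond orders sum to 4 (valence 4) → 0 H
  atom 13: C, bond orders sum to 2 (valence 4) → 2 H
  atom 14: C, bond orders sum to 1 (valence 4) → 3 H
  atom 15: C, bond orders sum to 3 (valence 4) → 1 H
  atom 16: Br (halogen, monovalent) → 0 H
  atom 17: C, bond orders sum to 2 (valence 4) → 2 H
  atom 18: C, bond orders sum to 1 (valence 4) → 3 H
Totals → C:15, H:28, Br:1, N:1, O:1.

C15H28BrNO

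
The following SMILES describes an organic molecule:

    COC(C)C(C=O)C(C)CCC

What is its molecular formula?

C10H20O2

Walk through each heavy atom and fill implicit hydrogens from standard valence (C 4, N 3, O 2, S 2, halogen 1):
  atom 1: C, bond orders sum to 1 (valence 4) → 3 H
  atom 2: O, bond orders sum to 2 (valence 2) → 0 H
  atom 3: C, bond orders sum to 3 (valence 4) → 1 H
  atom 4: C, bond orders sum to 1 (valence 4) → 3 H
  atom 5: C, bond orders sum to 3 (valence 4) → 1 H
  atom 6: C, bond orders sum to 3 (valence 4) → 1 H
  atom 7: O, bond orders sum to 2 (valence 2) → 0 H
  atom 8: C, bond orders sum to 3 (valence 4) → 1 H
  atom 9: C, bond orders sum to 1 (valence 4) → 3 H
  atom 10: C, bond orders sum to 2 (valence 4) → 2 H
  atom 11: C, bond orders sum to 2 (valence 4) → 2 H
  atom 12: C, bond orders sum to 1 (valence 4) → 3 H
Totals → C:10, H:20, O:2.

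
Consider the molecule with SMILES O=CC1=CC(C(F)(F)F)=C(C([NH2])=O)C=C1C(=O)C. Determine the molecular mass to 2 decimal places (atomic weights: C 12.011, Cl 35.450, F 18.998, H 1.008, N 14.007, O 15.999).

259.18 g/mol

First, the molecular formula is C11H8F3NO3 (counting implicit H from valence).
  C: 11 × 12.011 = 132.121
  F: 3 × 18.998 = 56.994
  H: 8 × 1.008 = 8.064
  N: 1 × 14.007 = 14.007
  O: 3 × 15.999 = 47.997
Sum: 11×12.011 + 3×18.998 + 8×1.008 + 1×14.007 + 3×15.999 = 259.183 → 259.18 g/mol.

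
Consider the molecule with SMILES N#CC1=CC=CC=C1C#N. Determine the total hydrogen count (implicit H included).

4

Walk through each heavy atom and fill implicit hydrogens from standard valence (C 4, N 3, O 2, S 2, halogen 1):
  atom 1: N, bond orders sum to 3 (valence 3) → 0 H
  atom 2: C, bond orders sum to 4 (valence 4) → 0 H
  atom 3: C, bond orders sum to 4 (valence 4) → 0 H
  atom 4: C, bond orders sum to 3 (valence 4) → 1 H
  atom 5: C, bond orders sum to 3 (valence 4) → 1 H
  atom 6: C, bond orders sum to 3 (valence 4) → 1 H
  atom 7: C, bond orders sum to 3 (valence 4) → 1 H
  atom 8: C, bond orders sum to 4 (valence 4) → 0 H
  atom 9: C, bond orders sum to 4 (valence 4) → 0 H
  atom 10: N, bond orders sum to 3 (valence 3) → 0 H
Total hydrogens: 4.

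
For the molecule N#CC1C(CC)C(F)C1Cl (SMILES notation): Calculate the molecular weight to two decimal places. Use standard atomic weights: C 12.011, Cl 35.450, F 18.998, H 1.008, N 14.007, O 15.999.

First, the molecular formula is C7H9ClFN (counting implicit H from valence).
  C: 7 × 12.011 = 84.077
  Cl: 1 × 35.450 = 35.450
  F: 1 × 18.998 = 18.998
  H: 9 × 1.008 = 9.072
  N: 1 × 14.007 = 14.007
Sum: 7×12.011 + 1×35.450 + 1×18.998 + 9×1.008 + 1×14.007 = 161.604 → 161.60 g/mol.

161.60 g/mol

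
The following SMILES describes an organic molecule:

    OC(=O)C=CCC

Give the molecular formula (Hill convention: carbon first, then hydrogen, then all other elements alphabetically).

C5H8O2

Walk through each heavy atom and fill implicit hydrogens from standard valence (C 4, N 3, O 2, S 2, halogen 1):
  atom 1: O, bond orders sum to 1 (valence 2) → 1 H
  atom 2: C, bond orders sum to 4 (valence 4) → 0 H
  atom 3: O, bond orders sum to 2 (valence 2) → 0 H
  atom 4: C, bond orders sum to 3 (valence 4) → 1 H
  atom 5: C, bond orders sum to 3 (valence 4) → 1 H
  atom 6: C, bond orders sum to 2 (valence 4) → 2 H
  atom 7: C, bond orders sum to 1 (valence 4) → 3 H
Totals → C:5, H:8, O:2.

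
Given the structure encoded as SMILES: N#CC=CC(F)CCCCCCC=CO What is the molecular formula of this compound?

Walk through each heavy atom and fill implicit hydrogens from standard valence (C 4, N 3, O 2, S 2, halogen 1):
  atom 1: N, bond orders sum to 3 (valence 3) → 0 H
  atom 2: C, bond orders sum to 4 (valence 4) → 0 H
  atom 3: C, bond orders sum to 3 (valence 4) → 1 H
  atom 4: C, bond orders sum to 3 (valence 4) → 1 H
  atom 5: C, bond orders sum to 3 (valence 4) → 1 H
  atom 6: F (halogen, monovalent) → 0 H
  atom 7: C, bond orders sum to 2 (valence 4) → 2 H
  atom 8: C, bond orders sum to 2 (valence 4) → 2 H
  atom 9: C, bond orders sum to 2 (valence 4) → 2 H
  atom 10: C, bond orders sum to 2 (valence 4) → 2 H
  atom 11: C, bond orders sum to 2 (valence 4) → 2 H
  atom 12: C, bond orders sum to 2 (valence 4) → 2 H
  atom 13: C, bond orders sum to 3 (valence 4) → 1 H
  atom 14: C, bond orders sum to 3 (valence 4) → 1 H
  atom 15: O, bond orders sum to 1 (valence 2) → 1 H
Totals → C:12, H:18, F:1, N:1, O:1.
In Hill order: C12H18FNO.

C12H18FNO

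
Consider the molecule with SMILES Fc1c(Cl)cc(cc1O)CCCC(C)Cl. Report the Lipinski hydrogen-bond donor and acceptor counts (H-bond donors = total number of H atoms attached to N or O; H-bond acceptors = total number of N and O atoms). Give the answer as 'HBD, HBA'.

1, 1

Donors: find every N or O and count the H atoms it carries.
  atom 9 (O): bond orders sum to 1 → 1 H
Lipinski HBD = 1.
Acceptors: N atoms = 0, O atoms = 1 → HBA = 1.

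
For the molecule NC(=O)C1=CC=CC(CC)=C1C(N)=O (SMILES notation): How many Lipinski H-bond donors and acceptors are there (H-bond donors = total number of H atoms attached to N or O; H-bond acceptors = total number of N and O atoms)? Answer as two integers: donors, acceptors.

Donors: find every N or O and count the H atoms it carries.
  atom 1 (N): bond orders sum to 1 → 2 H
  atom 3 (O): bond orders sum to 2 → 0 H
  atom 13 (N): bond orders sum to 1 → 2 H
  atom 14 (O): bond orders sum to 2 → 0 H
Lipinski HBD = 4.
Acceptors: N atoms = 2, O atoms = 2 → HBA = 4.

4, 4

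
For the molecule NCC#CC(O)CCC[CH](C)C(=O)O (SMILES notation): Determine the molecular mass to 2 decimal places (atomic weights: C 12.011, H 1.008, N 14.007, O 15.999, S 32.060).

First, the molecular formula is C10H17NO3 (counting implicit H from valence).
  C: 10 × 12.011 = 120.110
  H: 17 × 1.008 = 17.136
  N: 1 × 14.007 = 14.007
  O: 3 × 15.999 = 47.997
Sum: 10×12.011 + 17×1.008 + 1×14.007 + 3×15.999 = 199.250 → 199.25 g/mol.

199.25 g/mol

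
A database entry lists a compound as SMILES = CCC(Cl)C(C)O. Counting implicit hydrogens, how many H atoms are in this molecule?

11

Walk through each heavy atom and fill implicit hydrogens from standard valence (C 4, N 3, O 2, S 2, halogen 1):
  atom 1: C, bond orders sum to 1 (valence 4) → 3 H
  atom 2: C, bond orders sum to 2 (valence 4) → 2 H
  atom 3: C, bond orders sum to 3 (valence 4) → 1 H
  atom 4: Cl (halogen, monovalent) → 0 H
  atom 5: C, bond orders sum to 3 (valence 4) → 1 H
  atom 6: C, bond orders sum to 1 (valence 4) → 3 H
  atom 7: O, bond orders sum to 1 (valence 2) → 1 H
Total hydrogens: 11.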